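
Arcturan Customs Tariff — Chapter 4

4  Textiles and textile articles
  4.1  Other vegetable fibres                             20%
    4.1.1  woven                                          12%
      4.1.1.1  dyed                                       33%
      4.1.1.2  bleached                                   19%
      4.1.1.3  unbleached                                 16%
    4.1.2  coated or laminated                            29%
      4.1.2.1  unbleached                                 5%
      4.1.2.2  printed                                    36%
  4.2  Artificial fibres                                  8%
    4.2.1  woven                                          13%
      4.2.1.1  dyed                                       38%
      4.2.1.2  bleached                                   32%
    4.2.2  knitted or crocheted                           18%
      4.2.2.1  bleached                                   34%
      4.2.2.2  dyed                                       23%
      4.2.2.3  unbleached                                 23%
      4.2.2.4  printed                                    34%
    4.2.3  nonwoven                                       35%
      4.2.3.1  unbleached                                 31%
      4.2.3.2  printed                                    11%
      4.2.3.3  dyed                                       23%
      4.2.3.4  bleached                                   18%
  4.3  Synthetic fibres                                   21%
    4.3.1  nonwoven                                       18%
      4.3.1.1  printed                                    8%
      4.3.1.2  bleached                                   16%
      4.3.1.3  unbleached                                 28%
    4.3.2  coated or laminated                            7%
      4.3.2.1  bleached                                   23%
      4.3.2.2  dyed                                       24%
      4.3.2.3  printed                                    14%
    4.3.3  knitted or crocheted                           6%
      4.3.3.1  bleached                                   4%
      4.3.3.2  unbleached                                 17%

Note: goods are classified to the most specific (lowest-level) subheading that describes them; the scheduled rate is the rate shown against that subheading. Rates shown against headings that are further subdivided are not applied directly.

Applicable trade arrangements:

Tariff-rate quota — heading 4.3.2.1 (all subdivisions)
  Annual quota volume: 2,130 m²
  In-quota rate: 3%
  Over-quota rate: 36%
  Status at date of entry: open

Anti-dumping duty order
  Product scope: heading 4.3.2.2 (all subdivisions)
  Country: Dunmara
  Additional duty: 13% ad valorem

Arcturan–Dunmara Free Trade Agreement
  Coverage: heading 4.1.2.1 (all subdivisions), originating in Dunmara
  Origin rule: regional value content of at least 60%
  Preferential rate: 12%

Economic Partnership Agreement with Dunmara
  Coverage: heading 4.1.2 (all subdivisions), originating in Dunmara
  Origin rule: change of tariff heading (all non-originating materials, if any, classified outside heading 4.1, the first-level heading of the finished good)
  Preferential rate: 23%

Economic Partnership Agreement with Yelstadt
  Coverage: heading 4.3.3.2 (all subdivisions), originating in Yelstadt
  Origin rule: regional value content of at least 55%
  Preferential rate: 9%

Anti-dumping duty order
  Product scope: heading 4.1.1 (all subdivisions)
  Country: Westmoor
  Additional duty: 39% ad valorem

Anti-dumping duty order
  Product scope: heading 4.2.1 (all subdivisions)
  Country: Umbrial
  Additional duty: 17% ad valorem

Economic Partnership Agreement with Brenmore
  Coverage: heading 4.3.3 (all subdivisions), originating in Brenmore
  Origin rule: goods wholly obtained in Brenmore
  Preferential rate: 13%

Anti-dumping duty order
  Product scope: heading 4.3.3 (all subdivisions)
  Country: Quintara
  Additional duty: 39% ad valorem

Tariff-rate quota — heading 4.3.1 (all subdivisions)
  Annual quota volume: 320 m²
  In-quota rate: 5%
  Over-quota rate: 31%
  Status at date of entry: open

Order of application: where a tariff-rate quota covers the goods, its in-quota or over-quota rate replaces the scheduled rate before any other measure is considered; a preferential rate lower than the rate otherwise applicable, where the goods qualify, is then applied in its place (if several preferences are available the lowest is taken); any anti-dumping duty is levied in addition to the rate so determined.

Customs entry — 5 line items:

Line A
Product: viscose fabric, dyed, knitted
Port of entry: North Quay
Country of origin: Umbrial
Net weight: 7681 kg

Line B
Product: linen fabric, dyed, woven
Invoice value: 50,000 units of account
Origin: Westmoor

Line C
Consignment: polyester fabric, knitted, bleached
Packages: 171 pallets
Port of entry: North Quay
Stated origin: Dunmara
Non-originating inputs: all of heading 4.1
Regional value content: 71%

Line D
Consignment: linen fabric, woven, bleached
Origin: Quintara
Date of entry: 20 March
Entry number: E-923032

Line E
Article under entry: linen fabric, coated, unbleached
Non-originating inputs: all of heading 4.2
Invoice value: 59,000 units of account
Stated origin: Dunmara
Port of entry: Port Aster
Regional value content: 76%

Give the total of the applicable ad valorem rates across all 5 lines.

Line A: viscose → 4.2; knitted → 4.2.2; dyed → 4.2.2.2. Scheduled 23%. No special measure applies. → 23%.
Line B: linen → 4.1; woven → 4.1.1; dyed → 4.1.1.1. Scheduled 33%. anti-dumping (Westmoor, 4.1.1): +39%; total 33% + 39% = 72%. → 72%.
Line C: polyester → 4.3; knitted → 4.3.3; bleached → 4.3.3.1. Scheduled 4%. Dunmara agreement on 4.1.2.1: 4.3.3.1 not covered; Dunmara agreement on 4.1.2: 4.3.3.1 not covered. → 4%.
Line D: linen → 4.1; woven → 4.1.1; bleached → 4.1.1.2. Scheduled 19%. No special measure applies. → 19%.
Line E: linen → 4.1; coated → 4.1.2; unbleached → 4.1.2.1. Scheduled 5%. Dunmara agreement on 4.1.2.1: RVC ≥ 60% → 12% available; Dunmara agreement on 4.1.2: CTH met → 23% available; preference 12% not lower than 5% → no reduction. → 5%.
Sum: 23% + 72% + 4% + 19% + 5% = 123%.

123%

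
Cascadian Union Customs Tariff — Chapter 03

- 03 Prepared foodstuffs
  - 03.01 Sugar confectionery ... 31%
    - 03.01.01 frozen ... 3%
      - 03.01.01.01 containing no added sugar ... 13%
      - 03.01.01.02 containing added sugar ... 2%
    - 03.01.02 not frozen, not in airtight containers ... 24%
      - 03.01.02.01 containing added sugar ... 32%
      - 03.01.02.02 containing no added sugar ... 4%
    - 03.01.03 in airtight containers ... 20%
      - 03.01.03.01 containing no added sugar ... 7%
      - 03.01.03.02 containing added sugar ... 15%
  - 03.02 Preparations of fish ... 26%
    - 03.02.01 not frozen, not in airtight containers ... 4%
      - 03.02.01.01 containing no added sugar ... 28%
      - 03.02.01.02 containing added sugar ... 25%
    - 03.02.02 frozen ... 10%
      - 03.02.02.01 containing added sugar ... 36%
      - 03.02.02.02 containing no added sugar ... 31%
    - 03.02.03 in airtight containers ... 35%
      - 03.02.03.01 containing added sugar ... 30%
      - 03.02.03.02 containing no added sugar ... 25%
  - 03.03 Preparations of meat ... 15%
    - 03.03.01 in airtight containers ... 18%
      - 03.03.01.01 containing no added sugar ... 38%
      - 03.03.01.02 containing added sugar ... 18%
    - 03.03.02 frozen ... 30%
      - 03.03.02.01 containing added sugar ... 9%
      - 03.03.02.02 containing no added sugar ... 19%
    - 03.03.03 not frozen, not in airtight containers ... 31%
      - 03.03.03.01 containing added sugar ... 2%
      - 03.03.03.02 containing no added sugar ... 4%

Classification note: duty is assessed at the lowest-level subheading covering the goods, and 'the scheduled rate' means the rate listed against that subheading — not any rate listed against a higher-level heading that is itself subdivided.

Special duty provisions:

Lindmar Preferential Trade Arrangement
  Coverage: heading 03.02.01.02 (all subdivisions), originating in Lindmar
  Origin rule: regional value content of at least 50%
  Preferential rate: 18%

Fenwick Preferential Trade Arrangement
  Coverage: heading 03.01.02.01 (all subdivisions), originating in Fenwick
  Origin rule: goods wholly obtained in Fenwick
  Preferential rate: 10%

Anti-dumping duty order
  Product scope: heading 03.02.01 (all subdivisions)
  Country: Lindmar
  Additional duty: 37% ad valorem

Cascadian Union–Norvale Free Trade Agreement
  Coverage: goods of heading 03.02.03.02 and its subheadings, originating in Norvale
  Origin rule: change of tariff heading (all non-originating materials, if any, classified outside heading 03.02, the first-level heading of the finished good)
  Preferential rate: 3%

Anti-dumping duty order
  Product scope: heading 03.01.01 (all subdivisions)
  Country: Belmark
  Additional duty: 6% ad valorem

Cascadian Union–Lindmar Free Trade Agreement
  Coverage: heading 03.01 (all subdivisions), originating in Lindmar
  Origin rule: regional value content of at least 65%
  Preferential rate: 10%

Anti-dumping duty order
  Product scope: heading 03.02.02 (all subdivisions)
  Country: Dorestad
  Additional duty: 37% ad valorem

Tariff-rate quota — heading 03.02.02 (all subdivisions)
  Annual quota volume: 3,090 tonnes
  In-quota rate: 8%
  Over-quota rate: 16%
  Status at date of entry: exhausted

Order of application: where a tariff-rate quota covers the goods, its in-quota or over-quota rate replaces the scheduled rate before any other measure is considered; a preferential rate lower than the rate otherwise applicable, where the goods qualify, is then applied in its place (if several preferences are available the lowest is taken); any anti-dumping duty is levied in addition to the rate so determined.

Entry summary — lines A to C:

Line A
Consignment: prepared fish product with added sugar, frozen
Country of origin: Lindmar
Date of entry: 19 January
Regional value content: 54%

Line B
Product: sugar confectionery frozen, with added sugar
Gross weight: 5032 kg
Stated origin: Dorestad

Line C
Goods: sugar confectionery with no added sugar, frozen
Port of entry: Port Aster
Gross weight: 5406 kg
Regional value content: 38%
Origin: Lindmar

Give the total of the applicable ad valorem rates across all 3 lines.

Line A: prepared fish product → 03.02; frozen → 03.02.02; with added sugar → 03.02.02.01. Scheduled 36%. quota on 03.02.02 exhausted → over-quota 16%; Lindmar agreement on 03.02.01.02: 03.02.02.01 not covered; Lindmar agreement on 03.01: 03.02.02.01 not covered. → 16%.
Line B: sugar confectionery → 03.01; frozen → 03.01.01; with added sugar → 03.01.01.02. Scheduled 2%. No special measure applies. → 2%.
Line C: sugar confectionery → 03.01; frozen → 03.01.01; with no added sugar → 03.01.01.01. Scheduled 13%. Lindmar agreement on 03.02.01.02: 03.01.01.01 not covered; Lindmar agreement on 03.01: RVC < 65%. → 13%.
Sum: 16% + 2% + 13% = 31%.

31%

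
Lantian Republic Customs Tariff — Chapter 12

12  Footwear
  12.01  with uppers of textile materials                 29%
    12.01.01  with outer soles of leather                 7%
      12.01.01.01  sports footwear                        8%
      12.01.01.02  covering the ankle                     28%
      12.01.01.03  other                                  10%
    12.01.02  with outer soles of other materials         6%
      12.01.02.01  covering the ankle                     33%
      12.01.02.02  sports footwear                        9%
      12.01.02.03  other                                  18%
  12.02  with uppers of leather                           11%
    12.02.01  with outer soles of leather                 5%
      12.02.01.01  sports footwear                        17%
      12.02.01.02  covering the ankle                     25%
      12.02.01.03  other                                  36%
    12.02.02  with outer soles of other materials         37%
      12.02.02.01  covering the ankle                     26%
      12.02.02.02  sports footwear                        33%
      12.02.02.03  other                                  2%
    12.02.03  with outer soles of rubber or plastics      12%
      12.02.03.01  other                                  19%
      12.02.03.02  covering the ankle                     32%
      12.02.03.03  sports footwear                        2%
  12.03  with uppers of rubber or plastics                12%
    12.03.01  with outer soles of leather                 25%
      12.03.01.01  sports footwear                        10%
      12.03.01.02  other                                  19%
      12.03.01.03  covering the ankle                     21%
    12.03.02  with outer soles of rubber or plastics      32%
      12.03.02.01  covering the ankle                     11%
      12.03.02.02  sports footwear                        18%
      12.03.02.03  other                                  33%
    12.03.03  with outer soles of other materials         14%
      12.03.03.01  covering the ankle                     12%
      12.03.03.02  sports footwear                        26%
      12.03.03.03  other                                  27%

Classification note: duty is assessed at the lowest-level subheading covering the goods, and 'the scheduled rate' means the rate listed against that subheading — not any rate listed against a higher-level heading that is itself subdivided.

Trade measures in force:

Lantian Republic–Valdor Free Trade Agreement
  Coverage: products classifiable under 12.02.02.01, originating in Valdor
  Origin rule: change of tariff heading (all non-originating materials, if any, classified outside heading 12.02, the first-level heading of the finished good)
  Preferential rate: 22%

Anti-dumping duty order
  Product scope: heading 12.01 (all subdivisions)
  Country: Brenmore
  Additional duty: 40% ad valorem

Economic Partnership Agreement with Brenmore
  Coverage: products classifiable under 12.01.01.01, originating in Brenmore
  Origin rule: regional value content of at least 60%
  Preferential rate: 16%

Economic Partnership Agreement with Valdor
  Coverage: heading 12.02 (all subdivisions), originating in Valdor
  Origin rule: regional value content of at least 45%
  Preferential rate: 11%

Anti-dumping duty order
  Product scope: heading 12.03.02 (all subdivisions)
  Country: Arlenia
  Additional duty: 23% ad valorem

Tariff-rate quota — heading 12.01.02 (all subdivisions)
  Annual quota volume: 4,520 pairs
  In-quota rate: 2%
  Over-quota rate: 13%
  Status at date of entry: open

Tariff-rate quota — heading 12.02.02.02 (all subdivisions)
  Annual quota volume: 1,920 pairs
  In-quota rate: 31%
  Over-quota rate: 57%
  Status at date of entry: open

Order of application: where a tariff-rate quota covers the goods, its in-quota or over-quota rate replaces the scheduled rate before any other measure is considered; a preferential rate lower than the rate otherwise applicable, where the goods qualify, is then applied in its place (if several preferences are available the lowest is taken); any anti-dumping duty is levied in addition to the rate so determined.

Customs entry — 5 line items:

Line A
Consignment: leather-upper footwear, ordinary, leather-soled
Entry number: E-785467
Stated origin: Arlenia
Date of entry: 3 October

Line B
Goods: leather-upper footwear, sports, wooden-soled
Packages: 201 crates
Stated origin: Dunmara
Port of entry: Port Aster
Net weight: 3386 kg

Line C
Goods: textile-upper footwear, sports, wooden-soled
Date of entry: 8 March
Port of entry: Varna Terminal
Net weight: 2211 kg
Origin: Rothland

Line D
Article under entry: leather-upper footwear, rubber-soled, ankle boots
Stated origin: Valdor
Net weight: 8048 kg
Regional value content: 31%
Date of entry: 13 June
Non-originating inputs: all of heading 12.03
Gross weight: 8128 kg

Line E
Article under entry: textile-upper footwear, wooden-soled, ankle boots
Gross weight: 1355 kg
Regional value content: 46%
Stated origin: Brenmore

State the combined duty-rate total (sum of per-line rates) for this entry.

143%

Line A: leather-upper → 12.02; leather-soled → 12.02.01; ordinary → 12.02.01.03. Scheduled 36%. No special measure applies. → 36%.
Line B: leather-upper → 12.02; wooden-soled → 12.02.02; sports → 12.02.02.02. Scheduled 33%. quota on 12.02.02.02 open → in-quota 31%. → 31%.
Line C: textile-upper → 12.01; wooden-soled → 12.01.02; sports → 12.01.02.02. Scheduled 9%. quota on 12.01.02 open → in-quota 2%. → 2%.
Line D: leather-upper → 12.02; rubber-soled → 12.02.03; ankle boots → 12.02.03.02. Scheduled 32%. Valdor agreement on 12.02.02.01: 12.02.03.02 not covered; Valdor agreement on 12.02: RVC < 45%. → 32%.
Line E: textile-upper → 12.01; wooden-soled → 12.01.02; ankle boots → 12.01.02.01. Scheduled 33%. quota on 12.01.02 open → in-quota 2%; Brenmore agreement on 12.01.01.01: 12.01.02.01 not covered; anti-dumping (Brenmore, 12.01): +40%; total 2% + 40% = 42%. → 42%.
Sum: 36% + 31% + 2% + 32% + 42% = 143%.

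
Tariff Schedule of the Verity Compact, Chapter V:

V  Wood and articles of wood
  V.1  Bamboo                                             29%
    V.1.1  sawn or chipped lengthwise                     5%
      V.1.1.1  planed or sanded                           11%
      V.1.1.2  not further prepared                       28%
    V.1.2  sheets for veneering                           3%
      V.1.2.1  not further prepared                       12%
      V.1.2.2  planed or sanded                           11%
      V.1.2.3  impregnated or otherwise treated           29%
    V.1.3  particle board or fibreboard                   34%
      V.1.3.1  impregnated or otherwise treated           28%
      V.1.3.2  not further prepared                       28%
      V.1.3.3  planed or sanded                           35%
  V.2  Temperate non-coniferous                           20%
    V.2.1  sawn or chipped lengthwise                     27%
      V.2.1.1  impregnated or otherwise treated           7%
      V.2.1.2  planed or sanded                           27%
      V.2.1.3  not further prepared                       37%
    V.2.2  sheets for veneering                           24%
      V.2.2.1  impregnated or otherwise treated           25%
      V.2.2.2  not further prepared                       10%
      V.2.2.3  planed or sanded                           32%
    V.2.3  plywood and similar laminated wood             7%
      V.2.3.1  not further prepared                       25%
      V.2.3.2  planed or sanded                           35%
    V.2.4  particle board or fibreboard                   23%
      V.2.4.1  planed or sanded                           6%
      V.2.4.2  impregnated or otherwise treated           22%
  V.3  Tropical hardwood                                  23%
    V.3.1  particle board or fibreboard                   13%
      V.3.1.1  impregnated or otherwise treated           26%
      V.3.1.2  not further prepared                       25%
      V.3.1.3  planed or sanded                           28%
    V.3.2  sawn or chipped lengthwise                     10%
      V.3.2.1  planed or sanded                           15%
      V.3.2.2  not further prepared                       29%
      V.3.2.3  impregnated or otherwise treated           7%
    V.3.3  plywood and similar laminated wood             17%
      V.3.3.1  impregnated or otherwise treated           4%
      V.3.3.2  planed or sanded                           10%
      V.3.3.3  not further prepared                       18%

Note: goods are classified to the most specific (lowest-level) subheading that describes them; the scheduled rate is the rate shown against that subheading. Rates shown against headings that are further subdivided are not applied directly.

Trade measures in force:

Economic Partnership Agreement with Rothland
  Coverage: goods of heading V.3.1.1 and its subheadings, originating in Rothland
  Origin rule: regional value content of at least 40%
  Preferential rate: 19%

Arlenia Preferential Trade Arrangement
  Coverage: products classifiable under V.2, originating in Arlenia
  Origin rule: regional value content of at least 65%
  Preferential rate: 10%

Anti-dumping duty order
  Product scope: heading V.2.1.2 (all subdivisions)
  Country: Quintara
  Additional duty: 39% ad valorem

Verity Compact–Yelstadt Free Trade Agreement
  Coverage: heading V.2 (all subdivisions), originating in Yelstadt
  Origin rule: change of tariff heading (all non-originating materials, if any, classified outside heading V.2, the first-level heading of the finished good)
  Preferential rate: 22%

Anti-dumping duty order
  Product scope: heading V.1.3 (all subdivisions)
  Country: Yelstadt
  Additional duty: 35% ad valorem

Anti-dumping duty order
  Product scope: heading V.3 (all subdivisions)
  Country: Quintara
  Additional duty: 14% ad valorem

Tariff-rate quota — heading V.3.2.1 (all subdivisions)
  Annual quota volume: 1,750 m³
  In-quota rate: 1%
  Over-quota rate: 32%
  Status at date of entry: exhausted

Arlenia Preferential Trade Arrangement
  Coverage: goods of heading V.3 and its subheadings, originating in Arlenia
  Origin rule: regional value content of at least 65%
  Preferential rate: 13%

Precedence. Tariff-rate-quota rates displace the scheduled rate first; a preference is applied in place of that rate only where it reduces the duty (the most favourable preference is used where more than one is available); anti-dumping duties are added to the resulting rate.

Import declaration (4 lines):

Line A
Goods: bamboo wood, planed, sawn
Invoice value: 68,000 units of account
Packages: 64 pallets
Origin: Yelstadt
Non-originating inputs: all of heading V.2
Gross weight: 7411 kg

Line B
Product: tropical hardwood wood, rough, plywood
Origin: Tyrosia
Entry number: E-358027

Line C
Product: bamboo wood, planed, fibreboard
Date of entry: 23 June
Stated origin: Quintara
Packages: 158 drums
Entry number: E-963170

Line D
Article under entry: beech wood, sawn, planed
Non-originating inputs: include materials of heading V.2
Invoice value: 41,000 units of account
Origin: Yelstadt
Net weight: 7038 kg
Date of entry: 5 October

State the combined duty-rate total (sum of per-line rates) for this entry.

91%

Line A: bamboo → V.1; sawn → V.1.1; planed → V.1.1.1. Scheduled 11%. Yelstadt agreement on V.2: V.1.1.1 not covered. → 11%.
Line B: tropical hardwood → V.3; plywood → V.3.3; rough → V.3.3.3. Scheduled 18%. No special measure applies. → 18%.
Line C: bamboo → V.1; fibreboard → V.1.3; planed → V.1.3.3. Scheduled 35%. No special measure applies. → 35%.
Line D: beech → V.2; sawn → V.2.1; planed → V.2.1.2. Scheduled 27%. Yelstadt agreement on V.2: CTH not met. → 27%.
Sum: 11% + 18% + 35% + 27% = 91%.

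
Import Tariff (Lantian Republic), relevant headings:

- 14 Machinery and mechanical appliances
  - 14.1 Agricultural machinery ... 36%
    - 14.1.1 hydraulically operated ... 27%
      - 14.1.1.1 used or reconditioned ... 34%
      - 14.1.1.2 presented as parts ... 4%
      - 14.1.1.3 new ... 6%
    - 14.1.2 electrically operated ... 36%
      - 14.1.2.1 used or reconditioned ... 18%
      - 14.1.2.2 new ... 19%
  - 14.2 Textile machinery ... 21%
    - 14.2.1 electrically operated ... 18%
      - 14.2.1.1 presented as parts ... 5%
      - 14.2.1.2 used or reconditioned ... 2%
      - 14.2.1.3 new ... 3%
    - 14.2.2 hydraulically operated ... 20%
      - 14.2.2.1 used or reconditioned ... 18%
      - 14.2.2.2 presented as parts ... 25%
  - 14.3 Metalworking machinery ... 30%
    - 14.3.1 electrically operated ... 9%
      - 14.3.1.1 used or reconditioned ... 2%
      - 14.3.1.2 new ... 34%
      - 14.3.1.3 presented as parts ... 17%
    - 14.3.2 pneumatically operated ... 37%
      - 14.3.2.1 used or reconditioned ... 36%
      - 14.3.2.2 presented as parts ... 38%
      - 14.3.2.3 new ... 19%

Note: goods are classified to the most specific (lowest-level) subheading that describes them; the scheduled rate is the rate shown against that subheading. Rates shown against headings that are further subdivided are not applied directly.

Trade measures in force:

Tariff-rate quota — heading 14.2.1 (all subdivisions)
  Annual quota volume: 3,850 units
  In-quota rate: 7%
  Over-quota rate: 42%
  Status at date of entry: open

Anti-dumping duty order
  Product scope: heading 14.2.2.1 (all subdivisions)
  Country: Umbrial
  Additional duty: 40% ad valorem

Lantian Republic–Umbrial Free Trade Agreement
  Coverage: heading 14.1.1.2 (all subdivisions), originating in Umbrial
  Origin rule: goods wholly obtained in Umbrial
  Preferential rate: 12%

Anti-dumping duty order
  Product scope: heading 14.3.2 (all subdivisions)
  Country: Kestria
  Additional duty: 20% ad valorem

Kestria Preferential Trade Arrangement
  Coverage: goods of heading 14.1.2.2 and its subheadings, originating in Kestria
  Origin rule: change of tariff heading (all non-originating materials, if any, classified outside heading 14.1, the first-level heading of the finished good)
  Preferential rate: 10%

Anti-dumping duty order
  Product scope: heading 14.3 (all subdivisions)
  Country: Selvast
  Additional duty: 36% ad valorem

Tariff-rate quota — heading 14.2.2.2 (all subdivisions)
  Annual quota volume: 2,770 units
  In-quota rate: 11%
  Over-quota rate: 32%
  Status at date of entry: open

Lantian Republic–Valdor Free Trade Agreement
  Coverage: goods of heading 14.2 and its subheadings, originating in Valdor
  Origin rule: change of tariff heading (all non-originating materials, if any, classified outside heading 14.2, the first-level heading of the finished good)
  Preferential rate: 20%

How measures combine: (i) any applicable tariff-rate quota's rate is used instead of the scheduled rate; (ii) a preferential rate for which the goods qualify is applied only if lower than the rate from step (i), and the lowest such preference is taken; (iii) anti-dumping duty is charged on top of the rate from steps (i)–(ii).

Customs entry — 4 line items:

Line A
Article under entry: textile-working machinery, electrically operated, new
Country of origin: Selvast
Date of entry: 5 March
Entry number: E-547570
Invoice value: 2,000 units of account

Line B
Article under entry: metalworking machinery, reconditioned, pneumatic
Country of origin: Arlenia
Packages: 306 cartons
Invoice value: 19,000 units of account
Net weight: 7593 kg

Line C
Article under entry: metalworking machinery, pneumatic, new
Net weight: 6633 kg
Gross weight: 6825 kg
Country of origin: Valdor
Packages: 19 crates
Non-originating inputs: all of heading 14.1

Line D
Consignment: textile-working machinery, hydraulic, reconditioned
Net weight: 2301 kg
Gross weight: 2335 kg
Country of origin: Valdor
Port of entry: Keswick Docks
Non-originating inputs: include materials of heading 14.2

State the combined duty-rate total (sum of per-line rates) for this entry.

Line A: textile-working → 14.2; electrically operated → 14.2.1; new → 14.2.1.3. Scheduled 3%. quota on 14.2.1 open → in-quota 7%. → 7%.
Line B: metalworking → 14.3; pneumatic → 14.3.2; reconditioned → 14.3.2.1. Scheduled 36%. No special measure applies. → 36%.
Line C: metalworking → 14.3; pneumatic → 14.3.2; new → 14.3.2.3. Scheduled 19%. Valdor agreement on 14.2: 14.3.2.3 not covered. → 19%.
Line D: textile-working → 14.2; hydraulic → 14.2.2; reconditioned → 14.2.2.1. Scheduled 18%. Valdor agreement on 14.2: CTH not met. → 18%.
Sum: 7% + 36% + 19% + 18% = 80%.

80%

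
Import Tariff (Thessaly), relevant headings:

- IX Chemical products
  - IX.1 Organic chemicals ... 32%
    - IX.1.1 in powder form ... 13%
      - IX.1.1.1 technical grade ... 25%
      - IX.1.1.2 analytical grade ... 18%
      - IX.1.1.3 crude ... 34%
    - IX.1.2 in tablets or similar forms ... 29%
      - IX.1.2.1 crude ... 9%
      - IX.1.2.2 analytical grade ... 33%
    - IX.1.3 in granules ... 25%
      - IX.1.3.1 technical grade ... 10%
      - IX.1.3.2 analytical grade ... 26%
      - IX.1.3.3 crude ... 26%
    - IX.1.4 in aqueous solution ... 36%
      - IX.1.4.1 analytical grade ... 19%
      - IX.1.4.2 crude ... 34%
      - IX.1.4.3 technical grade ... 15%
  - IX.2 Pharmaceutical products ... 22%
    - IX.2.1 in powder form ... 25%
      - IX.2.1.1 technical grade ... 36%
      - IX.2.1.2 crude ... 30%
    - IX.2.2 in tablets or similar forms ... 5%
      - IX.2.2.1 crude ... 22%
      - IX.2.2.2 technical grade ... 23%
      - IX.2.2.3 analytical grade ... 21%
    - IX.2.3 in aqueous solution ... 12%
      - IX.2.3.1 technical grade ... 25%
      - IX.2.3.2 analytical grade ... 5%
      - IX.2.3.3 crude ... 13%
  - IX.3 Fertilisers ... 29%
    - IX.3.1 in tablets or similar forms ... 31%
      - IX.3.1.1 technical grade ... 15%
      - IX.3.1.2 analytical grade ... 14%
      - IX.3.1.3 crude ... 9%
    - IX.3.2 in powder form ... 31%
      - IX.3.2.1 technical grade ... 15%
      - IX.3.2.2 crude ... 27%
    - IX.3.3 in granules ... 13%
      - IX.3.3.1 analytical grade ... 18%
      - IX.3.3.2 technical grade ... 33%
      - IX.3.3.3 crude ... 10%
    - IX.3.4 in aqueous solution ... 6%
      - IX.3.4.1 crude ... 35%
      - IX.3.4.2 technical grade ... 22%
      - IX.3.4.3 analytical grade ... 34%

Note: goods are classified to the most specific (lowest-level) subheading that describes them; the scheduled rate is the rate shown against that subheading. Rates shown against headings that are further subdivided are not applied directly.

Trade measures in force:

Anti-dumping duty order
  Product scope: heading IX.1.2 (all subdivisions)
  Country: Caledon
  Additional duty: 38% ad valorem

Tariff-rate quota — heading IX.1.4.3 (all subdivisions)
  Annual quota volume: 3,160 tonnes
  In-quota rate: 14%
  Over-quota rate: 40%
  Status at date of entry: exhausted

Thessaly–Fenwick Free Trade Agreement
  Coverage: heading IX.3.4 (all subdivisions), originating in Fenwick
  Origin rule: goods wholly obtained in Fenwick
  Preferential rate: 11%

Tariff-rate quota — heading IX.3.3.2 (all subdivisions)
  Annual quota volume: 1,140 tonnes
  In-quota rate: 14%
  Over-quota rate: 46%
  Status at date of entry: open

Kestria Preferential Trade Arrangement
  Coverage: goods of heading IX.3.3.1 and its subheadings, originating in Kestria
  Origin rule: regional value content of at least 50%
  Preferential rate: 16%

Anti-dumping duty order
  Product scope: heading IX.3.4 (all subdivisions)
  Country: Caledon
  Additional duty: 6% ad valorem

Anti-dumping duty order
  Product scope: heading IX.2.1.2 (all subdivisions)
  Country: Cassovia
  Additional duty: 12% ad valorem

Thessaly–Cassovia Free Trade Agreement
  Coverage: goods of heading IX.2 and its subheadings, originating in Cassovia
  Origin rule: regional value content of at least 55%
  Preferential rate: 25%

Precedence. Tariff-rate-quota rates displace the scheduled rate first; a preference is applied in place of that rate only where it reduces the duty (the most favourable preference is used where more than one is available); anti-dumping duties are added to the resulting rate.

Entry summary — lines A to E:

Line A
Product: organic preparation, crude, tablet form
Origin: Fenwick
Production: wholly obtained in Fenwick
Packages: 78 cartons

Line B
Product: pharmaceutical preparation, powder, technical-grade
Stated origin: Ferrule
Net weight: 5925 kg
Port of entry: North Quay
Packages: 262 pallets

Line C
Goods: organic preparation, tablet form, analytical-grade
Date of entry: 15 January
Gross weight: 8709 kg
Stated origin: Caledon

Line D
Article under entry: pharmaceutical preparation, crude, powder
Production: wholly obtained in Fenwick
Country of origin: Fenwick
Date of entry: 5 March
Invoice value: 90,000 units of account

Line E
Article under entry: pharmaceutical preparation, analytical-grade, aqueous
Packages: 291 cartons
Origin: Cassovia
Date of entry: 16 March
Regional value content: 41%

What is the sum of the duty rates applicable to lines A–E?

Line A: organic → IX.1; tablet form → IX.1.2; crude → IX.1.2.1. Scheduled 9%. Fenwick agreement on IX.3.4: IX.1.2.1 not covered. → 9%.
Line B: pharmaceutical → IX.2; powder → IX.2.1; technical-grade → IX.2.1.1. Scheduled 36%. No special measure applies. → 36%.
Line C: organic → IX.1; tablet form → IX.1.2; analytical-grade → IX.1.2.2. Scheduled 33%. anti-dumping (Caledon, IX.1.2): +38%; total 33% + 38% = 71%. → 71%.
Line D: pharmaceutical → IX.2; powder → IX.2.1; crude → IX.2.1.2. Scheduled 30%. Fenwick agreement on IX.3.4: IX.2.1.2 not covered. → 30%.
Line E: pharmaceutical → IX.2; aqueous → IX.2.3; analytical-grade → IX.2.3.2. Scheduled 5%. Cassovia agreement on IX.2: RVC < 55%. → 5%.
Sum: 9% + 36% + 71% + 30% + 5% = 151%.

151%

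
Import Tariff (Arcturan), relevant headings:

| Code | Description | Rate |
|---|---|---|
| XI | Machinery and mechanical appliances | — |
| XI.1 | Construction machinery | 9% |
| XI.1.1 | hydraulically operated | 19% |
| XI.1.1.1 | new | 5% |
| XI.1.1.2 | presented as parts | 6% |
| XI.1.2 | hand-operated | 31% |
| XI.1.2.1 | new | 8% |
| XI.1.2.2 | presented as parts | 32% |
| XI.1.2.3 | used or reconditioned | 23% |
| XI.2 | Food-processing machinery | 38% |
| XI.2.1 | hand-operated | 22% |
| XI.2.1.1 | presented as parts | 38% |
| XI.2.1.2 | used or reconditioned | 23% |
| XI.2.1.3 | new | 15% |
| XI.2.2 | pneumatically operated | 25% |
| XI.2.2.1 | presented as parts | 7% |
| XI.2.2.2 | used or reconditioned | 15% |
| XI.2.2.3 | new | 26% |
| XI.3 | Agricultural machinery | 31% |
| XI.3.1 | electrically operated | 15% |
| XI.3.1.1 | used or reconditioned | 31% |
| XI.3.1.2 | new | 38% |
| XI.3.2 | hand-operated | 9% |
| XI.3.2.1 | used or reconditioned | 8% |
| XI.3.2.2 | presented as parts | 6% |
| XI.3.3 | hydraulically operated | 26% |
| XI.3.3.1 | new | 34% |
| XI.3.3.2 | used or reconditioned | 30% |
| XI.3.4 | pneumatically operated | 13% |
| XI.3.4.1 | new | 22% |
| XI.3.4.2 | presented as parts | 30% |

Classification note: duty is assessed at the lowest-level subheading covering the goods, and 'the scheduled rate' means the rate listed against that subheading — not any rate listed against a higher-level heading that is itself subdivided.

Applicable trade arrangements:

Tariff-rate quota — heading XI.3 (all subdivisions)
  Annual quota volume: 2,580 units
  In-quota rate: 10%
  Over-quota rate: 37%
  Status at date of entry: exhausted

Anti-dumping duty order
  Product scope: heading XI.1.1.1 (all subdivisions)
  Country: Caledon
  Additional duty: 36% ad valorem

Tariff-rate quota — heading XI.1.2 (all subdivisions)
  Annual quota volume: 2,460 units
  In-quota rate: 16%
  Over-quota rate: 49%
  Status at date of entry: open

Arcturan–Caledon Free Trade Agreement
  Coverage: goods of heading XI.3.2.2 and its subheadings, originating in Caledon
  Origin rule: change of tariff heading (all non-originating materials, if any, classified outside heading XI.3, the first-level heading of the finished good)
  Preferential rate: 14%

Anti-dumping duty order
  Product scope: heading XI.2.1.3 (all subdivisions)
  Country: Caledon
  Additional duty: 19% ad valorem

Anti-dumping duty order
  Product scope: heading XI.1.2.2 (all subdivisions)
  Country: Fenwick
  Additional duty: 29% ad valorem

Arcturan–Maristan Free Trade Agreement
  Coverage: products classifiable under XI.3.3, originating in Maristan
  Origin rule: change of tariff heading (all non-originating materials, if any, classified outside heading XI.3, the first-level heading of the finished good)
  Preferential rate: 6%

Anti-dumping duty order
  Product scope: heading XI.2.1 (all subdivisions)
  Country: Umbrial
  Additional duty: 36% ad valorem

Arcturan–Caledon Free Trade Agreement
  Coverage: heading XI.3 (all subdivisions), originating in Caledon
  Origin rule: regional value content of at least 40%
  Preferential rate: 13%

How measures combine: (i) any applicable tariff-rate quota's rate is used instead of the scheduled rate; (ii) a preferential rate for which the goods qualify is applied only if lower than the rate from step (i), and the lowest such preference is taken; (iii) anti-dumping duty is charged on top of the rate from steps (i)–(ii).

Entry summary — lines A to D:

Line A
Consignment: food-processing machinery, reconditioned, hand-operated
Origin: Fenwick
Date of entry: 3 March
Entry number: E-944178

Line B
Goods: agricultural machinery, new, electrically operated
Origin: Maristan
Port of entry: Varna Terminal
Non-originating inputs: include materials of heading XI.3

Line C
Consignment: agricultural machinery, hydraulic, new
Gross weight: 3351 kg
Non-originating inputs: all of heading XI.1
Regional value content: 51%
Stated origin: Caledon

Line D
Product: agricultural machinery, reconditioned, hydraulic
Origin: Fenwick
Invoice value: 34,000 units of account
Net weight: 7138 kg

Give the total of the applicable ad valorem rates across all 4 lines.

110%

Line A: food-processing → XI.2; hand-operated → XI.2.1; reconditioned → XI.2.1.2. Scheduled 23%. No special measure applies. → 23%.
Line B: agricultural → XI.3; electrically operated → XI.3.1; new → XI.3.1.2. Scheduled 38%. quota on XI.3 exhausted → over-quota 37%; Maristan agreement on XI.3.3: XI.3.1.2 not covered. → 37%.
Line C: agricultural → XI.3; hydraulic → XI.3.3; new → XI.3.3.1. Scheduled 34%. quota on XI.3 exhausted → over-quota 37%; Caledon agreement on XI.3.2.2: XI.3.3.1 not covered; Caledon agreement on XI.3: RVC ≥ 40% → 13% available; preferential 13%. → 13%.
Line D: agricultural → XI.3; hydraulic → XI.3.3; reconditioned → XI.3.3.2. Scheduled 30%. quota on XI.3 exhausted → over-quota 37%. → 37%.
Sum: 23% + 37% + 13% + 37% = 110%.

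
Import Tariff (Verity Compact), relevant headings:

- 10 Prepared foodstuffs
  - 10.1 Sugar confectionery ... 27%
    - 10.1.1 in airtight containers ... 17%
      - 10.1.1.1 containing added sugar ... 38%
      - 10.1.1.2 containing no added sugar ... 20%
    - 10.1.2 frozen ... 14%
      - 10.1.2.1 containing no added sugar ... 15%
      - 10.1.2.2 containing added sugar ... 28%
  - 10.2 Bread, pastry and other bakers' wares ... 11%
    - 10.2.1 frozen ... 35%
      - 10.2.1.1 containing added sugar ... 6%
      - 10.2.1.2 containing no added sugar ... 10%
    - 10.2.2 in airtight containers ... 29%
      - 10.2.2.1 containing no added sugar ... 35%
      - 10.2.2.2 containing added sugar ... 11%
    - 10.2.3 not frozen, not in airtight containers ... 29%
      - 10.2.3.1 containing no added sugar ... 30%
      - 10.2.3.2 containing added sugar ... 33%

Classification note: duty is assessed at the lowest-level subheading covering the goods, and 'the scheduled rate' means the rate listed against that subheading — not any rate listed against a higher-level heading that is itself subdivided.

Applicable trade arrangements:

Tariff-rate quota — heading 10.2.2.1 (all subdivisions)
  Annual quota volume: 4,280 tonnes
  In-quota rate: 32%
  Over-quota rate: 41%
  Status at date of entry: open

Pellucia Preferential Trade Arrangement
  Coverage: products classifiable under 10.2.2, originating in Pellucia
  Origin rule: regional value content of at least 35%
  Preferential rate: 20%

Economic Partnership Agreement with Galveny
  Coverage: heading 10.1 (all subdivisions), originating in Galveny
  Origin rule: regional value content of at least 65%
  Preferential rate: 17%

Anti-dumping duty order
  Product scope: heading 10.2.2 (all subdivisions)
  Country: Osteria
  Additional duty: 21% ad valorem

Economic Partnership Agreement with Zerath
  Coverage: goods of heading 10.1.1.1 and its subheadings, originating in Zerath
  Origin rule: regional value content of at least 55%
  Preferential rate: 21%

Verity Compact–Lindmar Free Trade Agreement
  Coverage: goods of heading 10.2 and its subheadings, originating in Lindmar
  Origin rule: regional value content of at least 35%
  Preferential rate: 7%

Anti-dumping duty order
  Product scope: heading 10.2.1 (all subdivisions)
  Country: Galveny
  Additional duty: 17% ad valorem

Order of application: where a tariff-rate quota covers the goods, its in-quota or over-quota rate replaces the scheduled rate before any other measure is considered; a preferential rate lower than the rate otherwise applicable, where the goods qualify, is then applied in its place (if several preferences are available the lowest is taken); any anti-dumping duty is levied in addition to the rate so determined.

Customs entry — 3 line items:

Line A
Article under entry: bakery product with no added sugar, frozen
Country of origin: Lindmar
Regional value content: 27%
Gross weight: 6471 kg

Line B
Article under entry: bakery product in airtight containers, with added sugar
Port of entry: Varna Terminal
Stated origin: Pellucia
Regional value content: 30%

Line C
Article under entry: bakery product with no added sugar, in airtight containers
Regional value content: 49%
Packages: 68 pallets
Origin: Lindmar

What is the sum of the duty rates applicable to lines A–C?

28%

Line A: bakery product → 10.2; frozen → 10.2.1; with no added sugar → 10.2.1.2. Scheduled 10%. Lindmar agreement on 10.2: RVC < 35%. → 10%.
Line B: bakery product → 10.2; in airtight containers → 10.2.2; with added sugar → 10.2.2.2. Scheduled 11%. Pellucia agreement on 10.2.2: RVC < 35%. → 11%.
Line C: bakery product → 10.2; in airtight containers → 10.2.2; with no added sugar → 10.2.2.1. Scheduled 35%. quota on 10.2.2.1 open → in-quota 32%; Lindmar agreement on 10.2: RVC ≥ 35% → 7% available; preferential 7%. → 7%.
Sum: 10% + 11% + 7% = 28%.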